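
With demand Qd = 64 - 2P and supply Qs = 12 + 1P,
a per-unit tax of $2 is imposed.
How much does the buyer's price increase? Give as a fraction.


With a per-unit tax, the buyer's price increase depends on relative slopes.
Supply slope: d = 1, Demand slope: b = 2
Buyer's price increase = d * tax / (b + d)
= 1 * 2 / (2 + 1)
= 2 / 3 = 2/3

2/3


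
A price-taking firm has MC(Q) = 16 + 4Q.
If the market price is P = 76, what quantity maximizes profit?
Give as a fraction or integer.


In perfect competition, profit is maximized where P = MC.
76 = 16 + 4Q
60 = 4Q
Q* = 60/4 = 15

15


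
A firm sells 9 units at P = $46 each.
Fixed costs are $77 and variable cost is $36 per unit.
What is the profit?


Total Revenue = P * Q = 46 * 9 = $414
Total Cost = FC + VC*Q = 77 + 36*9 = $401
Profit = TR - TC = 414 - 401 = $13

$13


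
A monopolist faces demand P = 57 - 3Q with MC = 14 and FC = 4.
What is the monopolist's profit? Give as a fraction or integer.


MR = MC: 57 - 6Q = 14
Q* = 43/6
P* = 57 - 3*43/6 = 71/2
Profit = (P* - MC)*Q* - FC
= (71/2 - 14)*43/6 - 4
= 43/2*43/6 - 4
= 1849/12 - 4 = 1801/12

1801/12


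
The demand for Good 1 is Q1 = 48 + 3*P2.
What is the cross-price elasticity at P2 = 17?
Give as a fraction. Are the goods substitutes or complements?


dQ1/dP2 = 3
At P2 = 17: Q1 = 48 + 3*17 = 99
Exy = (dQ1/dP2)(P2/Q1) = 3 * 17 / 99 = 17/33
Since Exy > 0, the goods are substitutes.

17/33 (substitutes)


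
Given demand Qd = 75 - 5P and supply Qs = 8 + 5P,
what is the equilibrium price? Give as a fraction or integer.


At equilibrium, Qd = Qs.
75 - 5P = 8 + 5P
75 - 8 = 5P + 5P
67 = 10P
P* = 67/10 = 67/10

67/10


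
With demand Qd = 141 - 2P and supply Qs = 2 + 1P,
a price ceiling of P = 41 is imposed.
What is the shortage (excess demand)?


At P = 41:
Qd = 141 - 2*41 = 59
Qs = 2 + 1*41 = 43
Shortage = Qd - Qs = 59 - 43 = 16

16


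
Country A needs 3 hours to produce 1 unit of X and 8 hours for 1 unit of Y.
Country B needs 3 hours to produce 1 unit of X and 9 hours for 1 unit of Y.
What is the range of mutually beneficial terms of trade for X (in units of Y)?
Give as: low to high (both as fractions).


Opportunity cost of X for Country A = hours_X / hours_Y = 3/8 = 3/8 units of Y
Opportunity cost of X for Country B = hours_X / hours_Y = 3/9 = 1/3 units of Y
Terms of trade must be between the two opportunity costs.
Range: 1/3 to 3/8

1/3 to 3/8


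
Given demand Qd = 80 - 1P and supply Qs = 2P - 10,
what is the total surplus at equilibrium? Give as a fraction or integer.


Find equilibrium: 80 - 1P = 2P - 10
80 + 10 = 3P
P* = 90/3 = 30
Q* = 2*30 - 10 = 50
Inverse demand: P = 80 - Q/1, so P_max = 80
Inverse supply: P = 5 + Q/2, so P_min = 5
CS = (1/2) * 50 * (80 - 30) = 1250
PS = (1/2) * 50 * (30 - 5) = 625
TS = CS + PS = 1250 + 625 = 1875

1875


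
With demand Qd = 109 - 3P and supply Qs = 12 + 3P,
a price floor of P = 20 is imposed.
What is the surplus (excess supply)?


At P = 20:
Qd = 109 - 3*20 = 49
Qs = 12 + 3*20 = 72
Surplus = Qs - Qd = 72 - 49 = 23

23


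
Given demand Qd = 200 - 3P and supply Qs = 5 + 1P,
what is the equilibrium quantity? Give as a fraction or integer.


First find equilibrium price:
200 - 3P = 5 + 1P
P* = 195/4 = 195/4
Then substitute into demand:
Q* = 200 - 3 * 195/4 = 215/4

215/4


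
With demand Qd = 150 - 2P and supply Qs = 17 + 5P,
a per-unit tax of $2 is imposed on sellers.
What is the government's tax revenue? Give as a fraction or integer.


With tax on sellers, new supply: Qs' = 17 + 5(P - 2)
= 7 + 5P
New equilibrium quantity:
Q_new = 764/7
Tax revenue = tax * Q_new = 2 * 764/7 = 1528/7

1528/7


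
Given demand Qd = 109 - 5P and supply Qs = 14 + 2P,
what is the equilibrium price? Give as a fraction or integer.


At equilibrium, Qd = Qs.
109 - 5P = 14 + 2P
109 - 14 = 5P + 2P
95 = 7P
P* = 95/7 = 95/7

95/7


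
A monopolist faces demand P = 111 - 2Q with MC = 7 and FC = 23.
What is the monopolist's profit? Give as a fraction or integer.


MR = MC: 111 - 4Q = 7
Q* = 26
P* = 111 - 2*26 = 59
Profit = (P* - MC)*Q* - FC
= (59 - 7)*26 - 23
= 52*26 - 23
= 1352 - 23 = 1329

1329


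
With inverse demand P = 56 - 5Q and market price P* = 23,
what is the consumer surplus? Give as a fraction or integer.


Maximum willingness to pay (at Q=0): P_max = 56
Quantity demanded at P* = 23:
Q* = (56 - 23)/5 = 33/5
CS = (1/2) * Q* * (P_max - P*)
CS = (1/2) * 33/5 * (56 - 23)
CS = (1/2) * 33/5 * 33 = 1089/10

1089/10


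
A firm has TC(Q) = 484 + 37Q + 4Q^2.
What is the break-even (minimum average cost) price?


AC(Q) = 484/Q + 37 + 4Q
To minimize: dAC/dQ = -484/Q^2 + 4 = 0
Q^2 = 484/4 = 121
Q* = 11
Min AC = 484/11 + 37 + 4*11
Min AC = 44 + 37 + 44 = 125

125


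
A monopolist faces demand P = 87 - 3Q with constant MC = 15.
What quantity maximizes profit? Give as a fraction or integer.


TR = P*Q = (87 - 3Q)Q = 87Q - 3Q^2
MR = dTR/dQ = 87 - 6Q
Set MR = MC:
87 - 6Q = 15
72 = 6Q
Q* = 72/6 = 12

12


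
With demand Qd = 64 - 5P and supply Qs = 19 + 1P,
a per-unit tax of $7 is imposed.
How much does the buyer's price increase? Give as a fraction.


With a per-unit tax, the buyer's price increase depends on relative slopes.
Supply slope: d = 1, Demand slope: b = 5
Buyer's price increase = d * tax / (b + d)
= 1 * 7 / (5 + 1)
= 7 / 6 = 7/6

7/6


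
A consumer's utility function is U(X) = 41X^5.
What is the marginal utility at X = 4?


MU = dU/dX = 41*5*X^(5-1)
MU = 205*X^4
At X = 4:
MU = 205 * 4^4
MU = 205 * 256 = 52480

52480


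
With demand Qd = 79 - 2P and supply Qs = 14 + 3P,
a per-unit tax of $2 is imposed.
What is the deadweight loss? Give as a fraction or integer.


Pre-tax equilibrium quantity: Q* = 53
Post-tax equilibrium quantity: Q_tax = 253/5
Reduction in quantity: Q* - Q_tax = 12/5
DWL = (1/2) * tax * (Q* - Q_tax)
DWL = (1/2) * 2 * 12/5 = 12/5

12/5


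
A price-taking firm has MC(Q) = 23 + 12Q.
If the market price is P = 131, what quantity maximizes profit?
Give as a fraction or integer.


In perfect competition, profit is maximized where P = MC.
131 = 23 + 12Q
108 = 12Q
Q* = 108/12 = 9

9


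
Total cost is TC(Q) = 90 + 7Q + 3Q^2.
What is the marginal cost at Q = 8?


MC = dTC/dQ = 7 + 2*3*Q
At Q = 8:
MC = 7 + 6*8
MC = 7 + 48 = 55

55


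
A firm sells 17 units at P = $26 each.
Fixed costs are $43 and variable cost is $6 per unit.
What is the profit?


Total Revenue = P * Q = 26 * 17 = $442
Total Cost = FC + VC*Q = 43 + 6*17 = $145
Profit = TR - TC = 442 - 145 = $297

$297


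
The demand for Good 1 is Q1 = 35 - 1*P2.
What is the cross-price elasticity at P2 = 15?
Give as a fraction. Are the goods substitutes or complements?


dQ1/dP2 = -1
At P2 = 15: Q1 = 35 - 1*15 = 20
Exy = (dQ1/dP2)(P2/Q1) = -1 * 15 / 20 = -3/4
Since Exy < 0, the goods are complements.

-3/4 (complements)


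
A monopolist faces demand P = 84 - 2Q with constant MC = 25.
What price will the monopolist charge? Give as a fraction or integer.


MR = 84 - 4Q
Set MR = MC: 84 - 4Q = 25
Q* = 59/4
Substitute into demand:
P* = 84 - 2*59/4 = 109/2

109/2


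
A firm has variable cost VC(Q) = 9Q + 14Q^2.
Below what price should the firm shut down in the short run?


AVC(Q) = VC(Q)/Q = 9 + 14Q
AVC is increasing in Q, so minimum AVC is at Q -> 0+.
Min AVC = 9
The firm should shut down if P < 9.

9


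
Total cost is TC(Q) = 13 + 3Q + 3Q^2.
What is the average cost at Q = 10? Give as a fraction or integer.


TC(10) = 13 + 3*10 + 3*10^2
TC(10) = 13 + 30 + 300 = 343
AC = TC/Q = 343/10 = 343/10

343/10


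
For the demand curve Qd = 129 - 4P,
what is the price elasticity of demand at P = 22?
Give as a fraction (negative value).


dQ/dP = -4
At P = 22: Q = 129 - 4*22 = 41
E = (dQ/dP)(P/Q) = (-4)(22/41) = -88/41

-88/41


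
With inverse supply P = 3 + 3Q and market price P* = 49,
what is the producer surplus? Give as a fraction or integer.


Minimum supply price (at Q=0): P_min = 3
Quantity supplied at P* = 49:
Q* = (49 - 3)/3 = 46/3
PS = (1/2) * Q* * (P* - P_min)
PS = (1/2) * 46/3 * (49 - 3)
PS = (1/2) * 46/3 * 46 = 1058/3

1058/3


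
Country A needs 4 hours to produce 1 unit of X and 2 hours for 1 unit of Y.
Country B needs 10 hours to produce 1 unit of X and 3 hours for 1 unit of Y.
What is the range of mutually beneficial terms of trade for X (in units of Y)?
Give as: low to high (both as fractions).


Opportunity cost of X for Country A = hours_X / hours_Y = 4/2 = 2 units of Y
Opportunity cost of X for Country B = hours_X / hours_Y = 10/3 = 10/3 units of Y
Terms of trade must be between the two opportunity costs.
Range: 2 to 10/3

2 to 10/3


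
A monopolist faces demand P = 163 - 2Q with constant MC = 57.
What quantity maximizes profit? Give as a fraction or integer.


TR = P*Q = (163 - 2Q)Q = 163Q - 2Q^2
MR = dTR/dQ = 163 - 4Q
Set MR = MC:
163 - 4Q = 57
106 = 4Q
Q* = 106/4 = 53/2

53/2


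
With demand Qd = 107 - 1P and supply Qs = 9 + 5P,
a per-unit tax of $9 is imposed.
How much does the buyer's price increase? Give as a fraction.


With a per-unit tax, the buyer's price increase depends on relative slopes.
Supply slope: d = 5, Demand slope: b = 1
Buyer's price increase = d * tax / (b + d)
= 5 * 9 / (1 + 5)
= 45 / 6 = 15/2

15/2


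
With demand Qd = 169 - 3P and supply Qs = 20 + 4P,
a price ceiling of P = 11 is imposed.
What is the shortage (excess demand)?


At P = 11:
Qd = 169 - 3*11 = 136
Qs = 20 + 4*11 = 64
Shortage = Qd - Qs = 136 - 64 = 72

72


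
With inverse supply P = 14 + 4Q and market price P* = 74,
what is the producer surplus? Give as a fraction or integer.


Minimum supply price (at Q=0): P_min = 14
Quantity supplied at P* = 74:
Q* = (74 - 14)/4 = 15
PS = (1/2) * Q* * (P* - P_min)
PS = (1/2) * 15 * (74 - 14)
PS = (1/2) * 15 * 60 = 450

450


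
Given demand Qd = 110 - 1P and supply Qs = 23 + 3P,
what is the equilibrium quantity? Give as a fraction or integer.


First find equilibrium price:
110 - 1P = 23 + 3P
P* = 87/4 = 87/4
Then substitute into demand:
Q* = 110 - 1 * 87/4 = 353/4

353/4


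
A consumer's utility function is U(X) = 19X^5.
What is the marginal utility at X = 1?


MU = dU/dX = 19*5*X^(5-1)
MU = 95*X^4
At X = 1:
MU = 95 * 1^4
MU = 95 * 1 = 95

95


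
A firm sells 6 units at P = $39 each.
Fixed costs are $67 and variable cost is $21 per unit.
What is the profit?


Total Revenue = P * Q = 39 * 6 = $234
Total Cost = FC + VC*Q = 67 + 21*6 = $193
Profit = TR - TC = 234 - 193 = $41

$41


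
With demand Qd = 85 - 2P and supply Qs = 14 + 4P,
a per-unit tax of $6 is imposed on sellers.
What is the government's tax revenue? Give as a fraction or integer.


With tax on sellers, new supply: Qs' = 14 + 4(P - 6)
= 4P - 10
New equilibrium quantity:
Q_new = 160/3
Tax revenue = tax * Q_new = 6 * 160/3 = 320

320


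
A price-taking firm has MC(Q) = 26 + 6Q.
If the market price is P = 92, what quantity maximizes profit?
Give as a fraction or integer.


In perfect competition, profit is maximized where P = MC.
92 = 26 + 6Q
66 = 6Q
Q* = 66/6 = 11

11


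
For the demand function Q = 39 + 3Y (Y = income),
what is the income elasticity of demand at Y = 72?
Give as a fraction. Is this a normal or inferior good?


dQ/dY = 3
At Y = 72: Q = 39 + 3*72 = 255
Ey = (dQ/dY)(Y/Q) = 3 * 72 / 255 = 72/85
Since Ey > 0, this is a normal good.

72/85 (normal good)


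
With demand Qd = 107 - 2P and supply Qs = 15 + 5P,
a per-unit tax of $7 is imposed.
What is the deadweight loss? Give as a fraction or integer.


Pre-tax equilibrium quantity: Q* = 565/7
Post-tax equilibrium quantity: Q_tax = 495/7
Reduction in quantity: Q* - Q_tax = 10
DWL = (1/2) * tax * (Q* - Q_tax)
DWL = (1/2) * 7 * 10 = 35

35


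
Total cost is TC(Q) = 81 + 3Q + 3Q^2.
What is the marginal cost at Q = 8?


MC = dTC/dQ = 3 + 2*3*Q
At Q = 8:
MC = 3 + 6*8
MC = 3 + 48 = 51

51


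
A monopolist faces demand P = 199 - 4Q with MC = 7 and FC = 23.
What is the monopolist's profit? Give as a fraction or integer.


MR = MC: 199 - 8Q = 7
Q* = 24
P* = 199 - 4*24 = 103
Profit = (P* - MC)*Q* - FC
= (103 - 7)*24 - 23
= 96*24 - 23
= 2304 - 23 = 2281

2281


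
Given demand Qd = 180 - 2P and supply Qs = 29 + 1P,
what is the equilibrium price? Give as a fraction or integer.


At equilibrium, Qd = Qs.
180 - 2P = 29 + 1P
180 - 29 = 2P + 1P
151 = 3P
P* = 151/3 = 151/3

151/3


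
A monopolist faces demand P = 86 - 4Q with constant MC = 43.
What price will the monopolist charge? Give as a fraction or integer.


MR = 86 - 8Q
Set MR = MC: 86 - 8Q = 43
Q* = 43/8
Substitute into demand:
P* = 86 - 4*43/8 = 129/2

129/2


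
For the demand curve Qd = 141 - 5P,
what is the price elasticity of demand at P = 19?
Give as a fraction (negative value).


dQ/dP = -5
At P = 19: Q = 141 - 5*19 = 46
E = (dQ/dP)(P/Q) = (-5)(19/46) = -95/46

-95/46


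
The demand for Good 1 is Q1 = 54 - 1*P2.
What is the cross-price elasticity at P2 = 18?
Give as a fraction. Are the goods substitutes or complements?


dQ1/dP2 = -1
At P2 = 18: Q1 = 54 - 1*18 = 36
Exy = (dQ1/dP2)(P2/Q1) = -1 * 18 / 36 = -1/2
Since Exy < 0, the goods are complements.

-1/2 (complements)


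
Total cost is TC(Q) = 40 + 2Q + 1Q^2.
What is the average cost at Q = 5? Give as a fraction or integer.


TC(5) = 40 + 2*5 + 1*5^2
TC(5) = 40 + 10 + 25 = 75
AC = TC/Q = 75/5 = 15

15


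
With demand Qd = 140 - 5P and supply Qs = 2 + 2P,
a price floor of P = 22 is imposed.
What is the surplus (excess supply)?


At P = 22:
Qd = 140 - 5*22 = 30
Qs = 2 + 2*22 = 46
Surplus = Qs - Qd = 46 - 30 = 16

16


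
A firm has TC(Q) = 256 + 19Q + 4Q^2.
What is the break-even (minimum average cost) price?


AC(Q) = 256/Q + 19 + 4Q
To minimize: dAC/dQ = -256/Q^2 + 4 = 0
Q^2 = 256/4 = 64
Q* = 8
Min AC = 256/8 + 19 + 4*8
Min AC = 32 + 19 + 32 = 83

83


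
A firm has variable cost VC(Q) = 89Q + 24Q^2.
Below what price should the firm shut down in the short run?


AVC(Q) = VC(Q)/Q = 89 + 24Q
AVC is increasing in Q, so minimum AVC is at Q -> 0+.
Min AVC = 89
The firm should shut down if P < 89.

89


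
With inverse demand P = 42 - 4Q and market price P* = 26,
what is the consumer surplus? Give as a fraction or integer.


Maximum willingness to pay (at Q=0): P_max = 42
Quantity demanded at P* = 26:
Q* = (42 - 26)/4 = 4
CS = (1/2) * Q* * (P_max - P*)
CS = (1/2) * 4 * (42 - 26)
CS = (1/2) * 4 * 16 = 32

32


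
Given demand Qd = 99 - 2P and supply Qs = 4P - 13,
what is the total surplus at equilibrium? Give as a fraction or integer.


Find equilibrium: 99 - 2P = 4P - 13
99 + 13 = 6P
P* = 112/6 = 56/3
Q* = 4*56/3 - 13 = 185/3
Inverse demand: P = 99/2 - Q/2, so P_max = 99/2
Inverse supply: P = 13/4 + Q/4, so P_min = 13/4
CS = (1/2) * 185/3 * (99/2 - 56/3) = 34225/36
PS = (1/2) * 185/3 * (56/3 - 13/4) = 34225/72
TS = CS + PS = 34225/36 + 34225/72 = 34225/24

34225/24


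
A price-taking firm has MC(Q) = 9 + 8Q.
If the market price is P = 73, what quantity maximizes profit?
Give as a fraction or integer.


In perfect competition, profit is maximized where P = MC.
73 = 9 + 8Q
64 = 8Q
Q* = 64/8 = 8

8


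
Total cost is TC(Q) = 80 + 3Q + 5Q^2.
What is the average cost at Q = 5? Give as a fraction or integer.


TC(5) = 80 + 3*5 + 5*5^2
TC(5) = 80 + 15 + 125 = 220
AC = TC/Q = 220/5 = 44

44


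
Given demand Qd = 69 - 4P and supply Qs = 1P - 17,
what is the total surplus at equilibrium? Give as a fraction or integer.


Find equilibrium: 69 - 4P = 1P - 17
69 + 17 = 5P
P* = 86/5 = 86/5
Q* = 1*86/5 - 17 = 1/5
Inverse demand: P = 69/4 - Q/4, so P_max = 69/4
Inverse supply: P = 17 + Q/1, so P_min = 17
CS = (1/2) * 1/5 * (69/4 - 86/5) = 1/200
PS = (1/2) * 1/5 * (86/5 - 17) = 1/50
TS = CS + PS = 1/200 + 1/50 = 1/40

1/40


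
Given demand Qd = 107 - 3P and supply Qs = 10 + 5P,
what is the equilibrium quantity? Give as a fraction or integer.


First find equilibrium price:
107 - 3P = 10 + 5P
P* = 97/8 = 97/8
Then substitute into demand:
Q* = 107 - 3 * 97/8 = 565/8

565/8


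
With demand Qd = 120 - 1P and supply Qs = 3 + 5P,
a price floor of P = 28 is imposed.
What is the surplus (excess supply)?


At P = 28:
Qd = 120 - 1*28 = 92
Qs = 3 + 5*28 = 143
Surplus = Qs - Qd = 143 - 92 = 51

51


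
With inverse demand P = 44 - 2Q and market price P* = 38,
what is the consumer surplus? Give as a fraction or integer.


Maximum willingness to pay (at Q=0): P_max = 44
Quantity demanded at P* = 38:
Q* = (44 - 38)/2 = 3
CS = (1/2) * Q* * (P_max - P*)
CS = (1/2) * 3 * (44 - 38)
CS = (1/2) * 3 * 6 = 9

9


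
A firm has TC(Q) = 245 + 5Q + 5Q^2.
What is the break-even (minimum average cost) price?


AC(Q) = 245/Q + 5 + 5Q
To minimize: dAC/dQ = -245/Q^2 + 5 = 0
Q^2 = 245/5 = 49
Q* = 7
Min AC = 245/7 + 5 + 5*7
Min AC = 35 + 5 + 35 = 75

75


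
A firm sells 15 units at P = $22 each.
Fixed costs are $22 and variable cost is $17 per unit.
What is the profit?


Total Revenue = P * Q = 22 * 15 = $330
Total Cost = FC + VC*Q = 22 + 17*15 = $277
Profit = TR - TC = 330 - 277 = $53

$53


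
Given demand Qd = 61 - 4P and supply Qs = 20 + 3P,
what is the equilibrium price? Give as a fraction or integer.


At equilibrium, Qd = Qs.
61 - 4P = 20 + 3P
61 - 20 = 4P + 3P
41 = 7P
P* = 41/7 = 41/7

41/7


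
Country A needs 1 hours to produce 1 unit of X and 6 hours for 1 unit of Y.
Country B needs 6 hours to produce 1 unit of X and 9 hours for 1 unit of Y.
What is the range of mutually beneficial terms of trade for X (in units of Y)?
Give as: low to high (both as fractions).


Opportunity cost of X for Country A = hours_X / hours_Y = 1/6 = 1/6 units of Y
Opportunity cost of X for Country B = hours_X / hours_Y = 6/9 = 2/3 units of Y
Terms of trade must be between the two opportunity costs.
Range: 1/6 to 2/3

1/6 to 2/3


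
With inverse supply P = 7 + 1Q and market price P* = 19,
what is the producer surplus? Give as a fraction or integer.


Minimum supply price (at Q=0): P_min = 7
Quantity supplied at P* = 19:
Q* = (19 - 7)/1 = 12
PS = (1/2) * Q* * (P* - P_min)
PS = (1/2) * 12 * (19 - 7)
PS = (1/2) * 12 * 12 = 72

72


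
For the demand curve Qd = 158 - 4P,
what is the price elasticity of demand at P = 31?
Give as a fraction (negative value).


dQ/dP = -4
At P = 31: Q = 158 - 4*31 = 34
E = (dQ/dP)(P/Q) = (-4)(31/34) = -62/17

-62/17


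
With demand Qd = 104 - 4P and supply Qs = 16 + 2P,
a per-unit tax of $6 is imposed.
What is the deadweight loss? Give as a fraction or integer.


Pre-tax equilibrium quantity: Q* = 136/3
Post-tax equilibrium quantity: Q_tax = 112/3
Reduction in quantity: Q* - Q_tax = 8
DWL = (1/2) * tax * (Q* - Q_tax)
DWL = (1/2) * 6 * 8 = 24

24


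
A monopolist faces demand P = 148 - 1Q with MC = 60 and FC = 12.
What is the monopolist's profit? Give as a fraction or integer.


MR = MC: 148 - 2Q = 60
Q* = 44
P* = 148 - 1*44 = 104
Profit = (P* - MC)*Q* - FC
= (104 - 60)*44 - 12
= 44*44 - 12
= 1936 - 12 = 1924

1924


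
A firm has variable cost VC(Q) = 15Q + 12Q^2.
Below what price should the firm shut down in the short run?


AVC(Q) = VC(Q)/Q = 15 + 12Q
AVC is increasing in Q, so minimum AVC is at Q -> 0+.
Min AVC = 15
The firm should shut down if P < 15.

15


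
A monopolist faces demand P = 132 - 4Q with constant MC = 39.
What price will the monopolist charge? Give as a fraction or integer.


MR = 132 - 8Q
Set MR = MC: 132 - 8Q = 39
Q* = 93/8
Substitute into demand:
P* = 132 - 4*93/8 = 171/2

171/2


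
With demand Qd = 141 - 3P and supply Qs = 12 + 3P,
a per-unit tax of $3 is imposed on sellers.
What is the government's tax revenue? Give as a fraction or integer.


With tax on sellers, new supply: Qs' = 12 + 3(P - 3)
= 3 + 3P
New equilibrium quantity:
Q_new = 72
Tax revenue = tax * Q_new = 3 * 72 = 216

216


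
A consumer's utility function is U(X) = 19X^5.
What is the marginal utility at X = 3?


MU = dU/dX = 19*5*X^(5-1)
MU = 95*X^4
At X = 3:
MU = 95 * 3^4
MU = 95 * 81 = 7695

7695


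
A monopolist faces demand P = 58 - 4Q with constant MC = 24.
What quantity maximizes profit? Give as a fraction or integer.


TR = P*Q = (58 - 4Q)Q = 58Q - 4Q^2
MR = dTR/dQ = 58 - 8Q
Set MR = MC:
58 - 8Q = 24
34 = 8Q
Q* = 34/8 = 17/4

17/4


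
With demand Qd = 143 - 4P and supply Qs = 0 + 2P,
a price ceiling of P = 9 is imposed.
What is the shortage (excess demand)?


At P = 9:
Qd = 143 - 4*9 = 107
Qs = 0 + 2*9 = 18
Shortage = Qd - Qs = 107 - 18 = 89

89


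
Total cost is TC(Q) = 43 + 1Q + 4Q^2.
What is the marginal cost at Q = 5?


MC = dTC/dQ = 1 + 2*4*Q
At Q = 5:
MC = 1 + 8*5
MC = 1 + 40 = 41

41


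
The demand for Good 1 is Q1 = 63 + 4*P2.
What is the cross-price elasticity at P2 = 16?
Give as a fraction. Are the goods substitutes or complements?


dQ1/dP2 = 4
At P2 = 16: Q1 = 63 + 4*16 = 127
Exy = (dQ1/dP2)(P2/Q1) = 4 * 16 / 127 = 64/127
Since Exy > 0, the goods are substitutes.

64/127 (substitutes)


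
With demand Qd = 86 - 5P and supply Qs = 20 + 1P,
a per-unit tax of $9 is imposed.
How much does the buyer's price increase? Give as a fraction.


With a per-unit tax, the buyer's price increase depends on relative slopes.
Supply slope: d = 1, Demand slope: b = 5
Buyer's price increase = d * tax / (b + d)
= 1 * 9 / (5 + 1)
= 9 / 6 = 3/2

3/2


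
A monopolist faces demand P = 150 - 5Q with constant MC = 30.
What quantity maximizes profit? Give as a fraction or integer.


TR = P*Q = (150 - 5Q)Q = 150Q - 5Q^2
MR = dTR/dQ = 150 - 10Q
Set MR = MC:
150 - 10Q = 30
120 = 10Q
Q* = 120/10 = 12

12


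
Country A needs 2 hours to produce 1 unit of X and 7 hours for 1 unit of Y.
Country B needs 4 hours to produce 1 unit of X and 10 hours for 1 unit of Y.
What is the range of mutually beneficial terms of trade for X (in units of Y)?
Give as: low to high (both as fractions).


Opportunity cost of X for Country A = hours_X / hours_Y = 2/7 = 2/7 units of Y
Opportunity cost of X for Country B = hours_X / hours_Y = 4/10 = 2/5 units of Y
Terms of trade must be between the two opportunity costs.
Range: 2/7 to 2/5

2/7 to 2/5


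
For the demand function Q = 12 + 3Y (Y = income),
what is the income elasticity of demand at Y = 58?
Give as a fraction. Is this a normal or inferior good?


dQ/dY = 3
At Y = 58: Q = 12 + 3*58 = 186
Ey = (dQ/dY)(Y/Q) = 3 * 58 / 186 = 29/31
Since Ey > 0, this is a normal good.

29/31 (normal good)


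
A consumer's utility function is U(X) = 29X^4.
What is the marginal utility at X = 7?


MU = dU/dX = 29*4*X^(4-1)
MU = 116*X^3
At X = 7:
MU = 116 * 7^3
MU = 116 * 343 = 39788

39788


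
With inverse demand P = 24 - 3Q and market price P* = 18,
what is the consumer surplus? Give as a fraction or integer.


Maximum willingness to pay (at Q=0): P_max = 24
Quantity demanded at P* = 18:
Q* = (24 - 18)/3 = 2
CS = (1/2) * Q* * (P_max - P*)
CS = (1/2) * 2 * (24 - 18)
CS = (1/2) * 2 * 6 = 6

6


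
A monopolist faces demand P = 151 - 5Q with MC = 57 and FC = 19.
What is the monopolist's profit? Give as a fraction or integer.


MR = MC: 151 - 10Q = 57
Q* = 47/5
P* = 151 - 5*47/5 = 104
Profit = (P* - MC)*Q* - FC
= (104 - 57)*47/5 - 19
= 47*47/5 - 19
= 2209/5 - 19 = 2114/5

2114/5


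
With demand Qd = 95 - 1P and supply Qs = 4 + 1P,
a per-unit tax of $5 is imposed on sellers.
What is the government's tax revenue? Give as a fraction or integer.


With tax on sellers, new supply: Qs' = 4 + 1(P - 5)
= 1P - 1
New equilibrium quantity:
Q_new = 47
Tax revenue = tax * Q_new = 5 * 47 = 235

235


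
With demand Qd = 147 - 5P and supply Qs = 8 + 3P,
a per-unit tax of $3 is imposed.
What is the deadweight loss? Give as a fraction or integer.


Pre-tax equilibrium quantity: Q* = 481/8
Post-tax equilibrium quantity: Q_tax = 109/2
Reduction in quantity: Q* - Q_tax = 45/8
DWL = (1/2) * tax * (Q* - Q_tax)
DWL = (1/2) * 3 * 45/8 = 135/16

135/16


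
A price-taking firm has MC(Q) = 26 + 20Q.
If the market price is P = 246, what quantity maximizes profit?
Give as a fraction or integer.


In perfect competition, profit is maximized where P = MC.
246 = 26 + 20Q
220 = 20Q
Q* = 220/20 = 11

11


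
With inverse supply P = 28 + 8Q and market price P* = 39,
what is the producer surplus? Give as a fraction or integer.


Minimum supply price (at Q=0): P_min = 28
Quantity supplied at P* = 39:
Q* = (39 - 28)/8 = 11/8
PS = (1/2) * Q* * (P* - P_min)
PS = (1/2) * 11/8 * (39 - 28)
PS = (1/2) * 11/8 * 11 = 121/16

121/16


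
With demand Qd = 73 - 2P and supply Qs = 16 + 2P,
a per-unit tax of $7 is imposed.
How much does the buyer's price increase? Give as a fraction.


With a per-unit tax, the buyer's price increase depends on relative slopes.
Supply slope: d = 2, Demand slope: b = 2
Buyer's price increase = d * tax / (b + d)
= 2 * 7 / (2 + 2)
= 14 / 4 = 7/2

7/2


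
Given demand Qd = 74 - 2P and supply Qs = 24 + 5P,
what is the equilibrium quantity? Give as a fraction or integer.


First find equilibrium price:
74 - 2P = 24 + 5P
P* = 50/7 = 50/7
Then substitute into demand:
Q* = 74 - 2 * 50/7 = 418/7

418/7


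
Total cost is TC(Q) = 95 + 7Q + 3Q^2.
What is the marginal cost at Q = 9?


MC = dTC/dQ = 7 + 2*3*Q
At Q = 9:
MC = 7 + 6*9
MC = 7 + 54 = 61

61


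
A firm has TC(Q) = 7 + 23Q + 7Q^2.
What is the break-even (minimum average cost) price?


AC(Q) = 7/Q + 23 + 7Q
To minimize: dAC/dQ = -7/Q^2 + 7 = 0
Q^2 = 7/7 = 1
Q* = 1
Min AC = 7/1 + 23 + 7*1
Min AC = 7 + 23 + 7 = 37

37


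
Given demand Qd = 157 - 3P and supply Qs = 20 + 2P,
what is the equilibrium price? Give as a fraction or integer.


At equilibrium, Qd = Qs.
157 - 3P = 20 + 2P
157 - 20 = 3P + 2P
137 = 5P
P* = 137/5 = 137/5

137/5


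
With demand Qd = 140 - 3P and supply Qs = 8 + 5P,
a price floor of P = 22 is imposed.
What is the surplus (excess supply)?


At P = 22:
Qd = 140 - 3*22 = 74
Qs = 8 + 5*22 = 118
Surplus = Qs - Qd = 118 - 74 = 44

44


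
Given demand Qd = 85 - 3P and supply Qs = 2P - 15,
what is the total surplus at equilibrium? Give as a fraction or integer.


Find equilibrium: 85 - 3P = 2P - 15
85 + 15 = 5P
P* = 100/5 = 20
Q* = 2*20 - 15 = 25
Inverse demand: P = 85/3 - Q/3, so P_max = 85/3
Inverse supply: P = 15/2 + Q/2, so P_min = 15/2
CS = (1/2) * 25 * (85/3 - 20) = 625/6
PS = (1/2) * 25 * (20 - 15/2) = 625/4
TS = CS + PS = 625/6 + 625/4 = 3125/12

3125/12


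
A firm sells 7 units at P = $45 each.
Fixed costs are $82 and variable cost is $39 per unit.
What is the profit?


Total Revenue = P * Q = 45 * 7 = $315
Total Cost = FC + VC*Q = 82 + 39*7 = $355
Profit = TR - TC = 315 - 355 = $-40

$-40


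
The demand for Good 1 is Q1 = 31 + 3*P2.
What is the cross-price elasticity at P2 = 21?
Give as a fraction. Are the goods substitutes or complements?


dQ1/dP2 = 3
At P2 = 21: Q1 = 31 + 3*21 = 94
Exy = (dQ1/dP2)(P2/Q1) = 3 * 21 / 94 = 63/94
Since Exy > 0, the goods are substitutes.

63/94 (substitutes)


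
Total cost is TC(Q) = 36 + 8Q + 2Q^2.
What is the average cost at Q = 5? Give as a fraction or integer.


TC(5) = 36 + 8*5 + 2*5^2
TC(5) = 36 + 40 + 50 = 126
AC = TC/Q = 126/5 = 126/5

126/5


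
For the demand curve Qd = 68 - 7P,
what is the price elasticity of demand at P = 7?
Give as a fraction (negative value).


dQ/dP = -7
At P = 7: Q = 68 - 7*7 = 19
E = (dQ/dP)(P/Q) = (-7)(7/19) = -49/19

-49/19


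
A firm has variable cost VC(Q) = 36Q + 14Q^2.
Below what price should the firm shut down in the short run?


AVC(Q) = VC(Q)/Q = 36 + 14Q
AVC is increasing in Q, so minimum AVC is at Q -> 0+.
Min AVC = 36
The firm should shut down if P < 36.

36


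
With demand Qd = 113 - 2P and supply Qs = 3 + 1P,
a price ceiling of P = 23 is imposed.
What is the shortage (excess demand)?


At P = 23:
Qd = 113 - 2*23 = 67
Qs = 3 + 1*23 = 26
Shortage = Qd - Qs = 67 - 26 = 41

41


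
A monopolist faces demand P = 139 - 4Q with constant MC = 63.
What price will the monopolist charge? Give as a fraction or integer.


MR = 139 - 8Q
Set MR = MC: 139 - 8Q = 63
Q* = 19/2
Substitute into demand:
P* = 139 - 4*19/2 = 101

101


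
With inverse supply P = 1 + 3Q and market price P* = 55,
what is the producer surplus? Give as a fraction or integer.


Minimum supply price (at Q=0): P_min = 1
Quantity supplied at P* = 55:
Q* = (55 - 1)/3 = 18
PS = (1/2) * Q* * (P* - P_min)
PS = (1/2) * 18 * (55 - 1)
PS = (1/2) * 18 * 54 = 486

486


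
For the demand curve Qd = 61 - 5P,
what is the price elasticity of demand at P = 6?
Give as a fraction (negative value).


dQ/dP = -5
At P = 6: Q = 61 - 5*6 = 31
E = (dQ/dP)(P/Q) = (-5)(6/31) = -30/31

-30/31


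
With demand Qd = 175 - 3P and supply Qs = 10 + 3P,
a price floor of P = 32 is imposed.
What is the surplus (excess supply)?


At P = 32:
Qd = 175 - 3*32 = 79
Qs = 10 + 3*32 = 106
Surplus = Qs - Qd = 106 - 79 = 27

27


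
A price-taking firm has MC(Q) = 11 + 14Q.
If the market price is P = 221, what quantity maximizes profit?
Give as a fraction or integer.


In perfect competition, profit is maximized where P = MC.
221 = 11 + 14Q
210 = 14Q
Q* = 210/14 = 15

15


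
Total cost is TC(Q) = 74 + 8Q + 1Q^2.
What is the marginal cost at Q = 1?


MC = dTC/dQ = 8 + 2*1*Q
At Q = 1:
MC = 8 + 2*1
MC = 8 + 2 = 10

10


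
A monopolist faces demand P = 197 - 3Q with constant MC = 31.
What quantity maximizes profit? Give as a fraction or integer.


TR = P*Q = (197 - 3Q)Q = 197Q - 3Q^2
MR = dTR/dQ = 197 - 6Q
Set MR = MC:
197 - 6Q = 31
166 = 6Q
Q* = 166/6 = 83/3

83/3


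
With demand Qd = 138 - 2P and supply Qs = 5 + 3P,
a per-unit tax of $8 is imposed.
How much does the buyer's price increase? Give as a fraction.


With a per-unit tax, the buyer's price increase depends on relative slopes.
Supply slope: d = 3, Demand slope: b = 2
Buyer's price increase = d * tax / (b + d)
= 3 * 8 / (2 + 3)
= 24 / 5 = 24/5

24/5


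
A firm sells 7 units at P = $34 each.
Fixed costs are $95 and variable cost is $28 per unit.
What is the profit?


Total Revenue = P * Q = 34 * 7 = $238
Total Cost = FC + VC*Q = 95 + 28*7 = $291
Profit = TR - TC = 238 - 291 = $-53

$-53


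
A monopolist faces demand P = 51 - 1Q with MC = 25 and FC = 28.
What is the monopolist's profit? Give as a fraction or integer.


MR = MC: 51 - 2Q = 25
Q* = 13
P* = 51 - 1*13 = 38
Profit = (P* - MC)*Q* - FC
= (38 - 25)*13 - 28
= 13*13 - 28
= 169 - 28 = 141

141


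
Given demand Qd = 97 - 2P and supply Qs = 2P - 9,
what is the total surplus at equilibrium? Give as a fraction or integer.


Find equilibrium: 97 - 2P = 2P - 9
97 + 9 = 4P
P* = 106/4 = 53/2
Q* = 2*53/2 - 9 = 44
Inverse demand: P = 97/2 - Q/2, so P_max = 97/2
Inverse supply: P = 9/2 + Q/2, so P_min = 9/2
CS = (1/2) * 44 * (97/2 - 53/2) = 484
PS = (1/2) * 44 * (53/2 - 9/2) = 484
TS = CS + PS = 484 + 484 = 968

968


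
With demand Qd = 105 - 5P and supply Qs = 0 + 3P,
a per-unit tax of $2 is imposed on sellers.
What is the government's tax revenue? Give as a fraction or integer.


With tax on sellers, new supply: Qs' = 0 + 3(P - 2)
= 3P - 6
New equilibrium quantity:
Q_new = 285/8
Tax revenue = tax * Q_new = 2 * 285/8 = 285/4

285/4


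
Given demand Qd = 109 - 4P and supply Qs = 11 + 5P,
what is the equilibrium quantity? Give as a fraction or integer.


First find equilibrium price:
109 - 4P = 11 + 5P
P* = 98/9 = 98/9
Then substitute into demand:
Q* = 109 - 4 * 98/9 = 589/9

589/9


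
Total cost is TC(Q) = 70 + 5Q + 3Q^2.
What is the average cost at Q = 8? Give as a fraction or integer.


TC(8) = 70 + 5*8 + 3*8^2
TC(8) = 70 + 40 + 192 = 302
AC = TC/Q = 302/8 = 151/4

151/4


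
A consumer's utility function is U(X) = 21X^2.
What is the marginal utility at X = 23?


MU = dU/dX = 21*2*X^(2-1)
MU = 42*X^1
At X = 23:
MU = 42 * 23^1
MU = 42 * 23 = 966

966


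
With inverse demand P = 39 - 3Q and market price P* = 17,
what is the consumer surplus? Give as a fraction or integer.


Maximum willingness to pay (at Q=0): P_max = 39
Quantity demanded at P* = 17:
Q* = (39 - 17)/3 = 22/3
CS = (1/2) * Q* * (P_max - P*)
CS = (1/2) * 22/3 * (39 - 17)
CS = (1/2) * 22/3 * 22 = 242/3

242/3


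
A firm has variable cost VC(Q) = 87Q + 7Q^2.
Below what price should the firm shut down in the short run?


AVC(Q) = VC(Q)/Q = 87 + 7Q
AVC is increasing in Q, so minimum AVC is at Q -> 0+.
Min AVC = 87
The firm should shut down if P < 87.

87


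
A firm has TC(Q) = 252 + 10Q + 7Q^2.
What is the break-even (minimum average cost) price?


AC(Q) = 252/Q + 10 + 7Q
To minimize: dAC/dQ = -252/Q^2 + 7 = 0
Q^2 = 252/7 = 36
Q* = 6
Min AC = 252/6 + 10 + 7*6
Min AC = 42 + 10 + 42 = 94

94


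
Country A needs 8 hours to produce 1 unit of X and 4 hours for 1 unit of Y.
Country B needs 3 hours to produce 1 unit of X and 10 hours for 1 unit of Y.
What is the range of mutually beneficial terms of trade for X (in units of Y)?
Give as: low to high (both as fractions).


Opportunity cost of X for Country A = hours_X / hours_Y = 8/4 = 2 units of Y
Opportunity cost of X for Country B = hours_X / hours_Y = 3/10 = 3/10 units of Y
Terms of trade must be between the two opportunity costs.
Range: 3/10 to 2

3/10 to 2


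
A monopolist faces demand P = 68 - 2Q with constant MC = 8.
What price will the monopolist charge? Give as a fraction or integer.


MR = 68 - 4Q
Set MR = MC: 68 - 4Q = 8
Q* = 15
Substitute into demand:
P* = 68 - 2*15 = 38

38


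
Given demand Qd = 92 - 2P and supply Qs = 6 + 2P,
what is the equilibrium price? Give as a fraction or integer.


At equilibrium, Qd = Qs.
92 - 2P = 6 + 2P
92 - 6 = 2P + 2P
86 = 4P
P* = 86/4 = 43/2

43/2


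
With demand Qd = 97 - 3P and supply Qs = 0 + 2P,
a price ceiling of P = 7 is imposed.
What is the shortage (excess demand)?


At P = 7:
Qd = 97 - 3*7 = 76
Qs = 0 + 2*7 = 14
Shortage = Qd - Qs = 76 - 14 = 62

62


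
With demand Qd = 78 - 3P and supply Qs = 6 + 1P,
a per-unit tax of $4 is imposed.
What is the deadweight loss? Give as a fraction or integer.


Pre-tax equilibrium quantity: Q* = 24
Post-tax equilibrium quantity: Q_tax = 21
Reduction in quantity: Q* - Q_tax = 3
DWL = (1/2) * tax * (Q* - Q_tax)
DWL = (1/2) * 4 * 3 = 6

6


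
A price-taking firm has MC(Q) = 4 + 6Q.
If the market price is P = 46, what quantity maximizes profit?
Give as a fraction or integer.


In perfect competition, profit is maximized where P = MC.
46 = 4 + 6Q
42 = 6Q
Q* = 42/6 = 7

7


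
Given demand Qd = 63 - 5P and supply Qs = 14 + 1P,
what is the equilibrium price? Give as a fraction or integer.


At equilibrium, Qd = Qs.
63 - 5P = 14 + 1P
63 - 14 = 5P + 1P
49 = 6P
P* = 49/6 = 49/6

49/6


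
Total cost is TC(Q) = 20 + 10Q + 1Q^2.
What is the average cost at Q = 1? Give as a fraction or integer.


TC(1) = 20 + 10*1 + 1*1^2
TC(1) = 20 + 10 + 1 = 31
AC = TC/Q = 31/1 = 31

31


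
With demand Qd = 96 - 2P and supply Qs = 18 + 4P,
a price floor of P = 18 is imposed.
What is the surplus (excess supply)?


At P = 18:
Qd = 96 - 2*18 = 60
Qs = 18 + 4*18 = 90
Surplus = Qs - Qd = 90 - 60 = 30

30


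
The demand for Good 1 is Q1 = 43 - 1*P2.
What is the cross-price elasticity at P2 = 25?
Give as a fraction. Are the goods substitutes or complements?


dQ1/dP2 = -1
At P2 = 25: Q1 = 43 - 1*25 = 18
Exy = (dQ1/dP2)(P2/Q1) = -1 * 25 / 18 = -25/18
Since Exy < 0, the goods are complements.

-25/18 (complements)


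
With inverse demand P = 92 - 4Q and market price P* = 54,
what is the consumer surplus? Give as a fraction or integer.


Maximum willingness to pay (at Q=0): P_max = 92
Quantity demanded at P* = 54:
Q* = (92 - 54)/4 = 19/2
CS = (1/2) * Q* * (P_max - P*)
CS = (1/2) * 19/2 * (92 - 54)
CS = (1/2) * 19/2 * 38 = 361/2

361/2


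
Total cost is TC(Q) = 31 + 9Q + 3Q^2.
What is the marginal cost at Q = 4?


MC = dTC/dQ = 9 + 2*3*Q
At Q = 4:
MC = 9 + 6*4
MC = 9 + 24 = 33

33


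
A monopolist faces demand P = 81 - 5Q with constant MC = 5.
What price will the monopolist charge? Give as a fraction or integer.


MR = 81 - 10Q
Set MR = MC: 81 - 10Q = 5
Q* = 38/5
Substitute into demand:
P* = 81 - 5*38/5 = 43

43


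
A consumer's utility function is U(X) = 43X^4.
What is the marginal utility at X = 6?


MU = dU/dX = 43*4*X^(4-1)
MU = 172*X^3
At X = 6:
MU = 172 * 6^3
MU = 172 * 216 = 37152

37152


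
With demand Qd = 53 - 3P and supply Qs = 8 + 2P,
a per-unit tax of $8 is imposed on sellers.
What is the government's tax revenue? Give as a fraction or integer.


With tax on sellers, new supply: Qs' = 8 + 2(P - 8)
= 2P - 8
New equilibrium quantity:
Q_new = 82/5
Tax revenue = tax * Q_new = 8 * 82/5 = 656/5

656/5


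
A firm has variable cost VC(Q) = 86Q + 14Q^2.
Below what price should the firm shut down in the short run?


AVC(Q) = VC(Q)/Q = 86 + 14Q
AVC is increasing in Q, so minimum AVC is at Q -> 0+.
Min AVC = 86
The firm should shut down if P < 86.

86


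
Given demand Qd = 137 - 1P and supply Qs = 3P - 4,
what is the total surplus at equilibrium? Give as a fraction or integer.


Find equilibrium: 137 - 1P = 3P - 4
137 + 4 = 4P
P* = 141/4 = 141/4
Q* = 3*141/4 - 4 = 407/4
Inverse demand: P = 137 - Q/1, so P_max = 137
Inverse supply: P = 4/3 + Q/3, so P_min = 4/3
CS = (1/2) * 407/4 * (137 - 141/4) = 165649/32
PS = (1/2) * 407/4 * (141/4 - 4/3) = 165649/96
TS = CS + PS = 165649/32 + 165649/96 = 165649/24

165649/24


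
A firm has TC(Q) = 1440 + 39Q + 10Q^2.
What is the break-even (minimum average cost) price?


AC(Q) = 1440/Q + 39 + 10Q
To minimize: dAC/dQ = -1440/Q^2 + 10 = 0
Q^2 = 1440/10 = 144
Q* = 12
Min AC = 1440/12 + 39 + 10*12
Min AC = 120 + 39 + 120 = 279

279


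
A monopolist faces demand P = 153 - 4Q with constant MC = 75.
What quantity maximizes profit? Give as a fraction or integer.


TR = P*Q = (153 - 4Q)Q = 153Q - 4Q^2
MR = dTR/dQ = 153 - 8Q
Set MR = MC:
153 - 8Q = 75
78 = 8Q
Q* = 78/8 = 39/4

39/4


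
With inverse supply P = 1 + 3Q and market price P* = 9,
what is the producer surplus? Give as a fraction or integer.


Minimum supply price (at Q=0): P_min = 1
Quantity supplied at P* = 9:
Q* = (9 - 1)/3 = 8/3
PS = (1/2) * Q* * (P* - P_min)
PS = (1/2) * 8/3 * (9 - 1)
PS = (1/2) * 8/3 * 8 = 32/3

32/3


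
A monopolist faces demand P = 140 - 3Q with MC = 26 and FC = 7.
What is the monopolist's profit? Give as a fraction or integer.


MR = MC: 140 - 6Q = 26
Q* = 19
P* = 140 - 3*19 = 83
Profit = (P* - MC)*Q* - FC
= (83 - 26)*19 - 7
= 57*19 - 7
= 1083 - 7 = 1076

1076


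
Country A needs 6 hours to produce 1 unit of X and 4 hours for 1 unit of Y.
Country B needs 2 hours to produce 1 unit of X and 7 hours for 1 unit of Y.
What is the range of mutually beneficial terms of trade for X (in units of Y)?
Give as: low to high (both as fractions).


Opportunity cost of X for Country A = hours_X / hours_Y = 6/4 = 3/2 units of Y
Opportunity cost of X for Country B = hours_X / hours_Y = 2/7 = 2/7 units of Y
Terms of trade must be between the two opportunity costs.
Range: 2/7 to 3/2

2/7 to 3/2


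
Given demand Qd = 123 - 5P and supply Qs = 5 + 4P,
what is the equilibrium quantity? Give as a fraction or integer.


First find equilibrium price:
123 - 5P = 5 + 4P
P* = 118/9 = 118/9
Then substitute into demand:
Q* = 123 - 5 * 118/9 = 517/9

517/9


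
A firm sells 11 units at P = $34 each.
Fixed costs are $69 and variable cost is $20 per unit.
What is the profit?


Total Revenue = P * Q = 34 * 11 = $374
Total Cost = FC + VC*Q = 69 + 20*11 = $289
Profit = TR - TC = 374 - 289 = $85

$85


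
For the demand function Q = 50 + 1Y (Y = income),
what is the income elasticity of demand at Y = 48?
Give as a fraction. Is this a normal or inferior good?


dQ/dY = 1
At Y = 48: Q = 50 + 1*48 = 98
Ey = (dQ/dY)(Y/Q) = 1 * 48 / 98 = 24/49
Since Ey > 0, this is a normal good.

24/49 (normal good)


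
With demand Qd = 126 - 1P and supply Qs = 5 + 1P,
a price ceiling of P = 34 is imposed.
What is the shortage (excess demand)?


At P = 34:
Qd = 126 - 1*34 = 92
Qs = 5 + 1*34 = 39
Shortage = Qd - Qs = 92 - 39 = 53

53
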